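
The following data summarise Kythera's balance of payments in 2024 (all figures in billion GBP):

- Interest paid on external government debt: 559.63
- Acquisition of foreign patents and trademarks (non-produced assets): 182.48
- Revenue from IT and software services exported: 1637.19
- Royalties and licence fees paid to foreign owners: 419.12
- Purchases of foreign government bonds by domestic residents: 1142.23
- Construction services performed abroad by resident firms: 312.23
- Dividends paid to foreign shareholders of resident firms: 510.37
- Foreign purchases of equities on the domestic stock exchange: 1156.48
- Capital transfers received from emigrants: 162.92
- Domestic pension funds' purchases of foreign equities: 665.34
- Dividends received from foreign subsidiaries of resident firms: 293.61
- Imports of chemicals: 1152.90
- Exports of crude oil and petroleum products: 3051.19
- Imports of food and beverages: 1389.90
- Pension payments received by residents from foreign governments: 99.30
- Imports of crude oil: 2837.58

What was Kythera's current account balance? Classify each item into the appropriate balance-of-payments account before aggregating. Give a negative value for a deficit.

-1475.98

Goods: -1152.90 + 3051.19 - 1389.90 - 2837.58 = -2329.19
Services: -419.12 + 312.23 + 1637.19 = 1530.30
Primary income: -559.63 + 293.61 - 510.37 = -776.39
Secondary income: 99.30
Current account = (-2329.19) + 1530.30 + (-776.39) + 99.30 = -1475.98
(Excluded from the current account — capital account: acquisition of foreign patents and trademarks (non-produced assets) 182.48, capital transfers received from emigrants 162.92; financial account: purchases of foreign government bonds by domestic residents 1142.23, foreign purchases of equities on the domestic stock exchange 1156.48, domestic pension funds' purchases of foreign equities 665.34.)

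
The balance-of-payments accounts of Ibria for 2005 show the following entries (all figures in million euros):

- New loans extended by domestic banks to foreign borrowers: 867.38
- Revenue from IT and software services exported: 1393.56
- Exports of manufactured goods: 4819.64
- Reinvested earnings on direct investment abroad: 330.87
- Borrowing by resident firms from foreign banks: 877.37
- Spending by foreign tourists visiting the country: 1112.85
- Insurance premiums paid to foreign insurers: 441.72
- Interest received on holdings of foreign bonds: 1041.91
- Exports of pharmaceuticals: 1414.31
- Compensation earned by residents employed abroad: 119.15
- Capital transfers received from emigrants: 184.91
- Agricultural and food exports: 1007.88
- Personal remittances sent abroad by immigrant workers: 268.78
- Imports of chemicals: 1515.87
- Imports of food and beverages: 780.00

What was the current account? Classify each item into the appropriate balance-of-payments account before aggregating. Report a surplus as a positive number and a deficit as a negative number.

Goods: -1515.87 + 4819.64 - 780.00 + 1414.31 + 1007.88 = 4945.96
Services: 1112.85 - 441.72 + 1393.56 = 2064.69
Primary income: 119.15 + 330.87 + 1041.91 = 1491.93
Secondary income: -268.78
Current account = 4945.96 + 2064.69 + 1491.93 + (-268.78) = 8233.80
(Excluded from the current account — financial account: new loans extended by domestic banks to foreign borrowers 867.38, borrowing by resident firms from foreign banks 877.37; capital account: capital transfers received from emigrants 184.91.)

8233.80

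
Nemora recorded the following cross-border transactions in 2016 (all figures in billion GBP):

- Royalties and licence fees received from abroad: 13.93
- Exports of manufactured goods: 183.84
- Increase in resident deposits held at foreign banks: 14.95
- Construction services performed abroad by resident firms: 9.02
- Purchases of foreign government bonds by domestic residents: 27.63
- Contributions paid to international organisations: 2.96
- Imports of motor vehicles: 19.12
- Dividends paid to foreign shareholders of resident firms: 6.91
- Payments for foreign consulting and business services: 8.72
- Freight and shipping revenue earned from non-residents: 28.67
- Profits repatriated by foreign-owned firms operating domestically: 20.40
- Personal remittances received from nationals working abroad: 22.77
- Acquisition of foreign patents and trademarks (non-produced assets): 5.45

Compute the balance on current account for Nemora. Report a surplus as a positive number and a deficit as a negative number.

200.12

Goods: -19.12 + 183.84 = 164.72
Services: 28.67 + 13.93 - 8.72 + 9.02 = 42.90
Primary income: -6.91 - 20.40 = -27.31
Secondary income: 22.77 - 2.96 = 19.81
Current account = 164.72 + 42.90 + (-27.31) + 19.81 = 200.12
(Excluded from the current account — financial account: increase in resident deposits held at foreign banks 14.95, purchases of foreign government bonds by domestic residents 27.63; capital account: acquisition of foreign patents and trademarks (non-produced assets) 5.45.)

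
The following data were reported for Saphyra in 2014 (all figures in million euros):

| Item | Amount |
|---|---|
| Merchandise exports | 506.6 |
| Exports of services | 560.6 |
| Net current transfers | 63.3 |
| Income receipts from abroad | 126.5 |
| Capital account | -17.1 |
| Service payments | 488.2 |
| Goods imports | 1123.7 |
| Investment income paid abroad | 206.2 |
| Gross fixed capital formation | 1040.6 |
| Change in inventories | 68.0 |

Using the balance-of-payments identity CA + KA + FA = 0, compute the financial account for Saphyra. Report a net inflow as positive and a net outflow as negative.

578.2

Goods balance = 506.6 - 1123.7 = -617.1
Services balance = 560.6 - 488.2 = 72.4
Trade balance (goods + services) = -617.1 + 72.4 = -544.7
Net primary income = 126.5 - 206.2 = -79.7
Net secondary income = 63.3
Current account = -544.7 + (-79.7) + 63.3 = -561.1
Financial account = -(-561.1 + (-17.1)) = 578.2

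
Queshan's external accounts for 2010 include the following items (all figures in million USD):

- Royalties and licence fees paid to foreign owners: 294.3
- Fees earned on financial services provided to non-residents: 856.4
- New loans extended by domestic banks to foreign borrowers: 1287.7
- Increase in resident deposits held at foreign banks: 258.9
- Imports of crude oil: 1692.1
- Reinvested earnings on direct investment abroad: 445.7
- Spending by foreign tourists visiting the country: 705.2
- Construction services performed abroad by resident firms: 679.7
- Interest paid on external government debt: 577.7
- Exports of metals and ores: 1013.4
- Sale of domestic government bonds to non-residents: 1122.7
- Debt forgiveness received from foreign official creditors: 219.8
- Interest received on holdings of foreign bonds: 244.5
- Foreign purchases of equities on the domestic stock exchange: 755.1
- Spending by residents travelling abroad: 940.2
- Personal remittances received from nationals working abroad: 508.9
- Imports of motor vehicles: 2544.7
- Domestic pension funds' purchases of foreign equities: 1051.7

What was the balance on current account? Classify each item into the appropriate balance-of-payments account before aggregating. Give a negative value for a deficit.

Goods: -2544.7 - 1692.1 + 1013.4 = -3223.4
Services: 705.2 - 294.3 + 856.4 + 679.7 - 940.2 = 1006.8
Primary income: 445.7 - 577.7 + 244.5 = 112.5
Secondary income: 508.9
Current account = (-3223.4) + 1006.8 + 112.5 + 508.9 = -1595.2
(Excluded from the current account — financial account: new loans extended by domestic banks to foreign borrowers 1287.7, increase in resident deposits held at foreign banks 258.9, sale of domestic government bonds to non-residents 1122.7, foreign purchases of equities on the domestic stock exchange 755.1, domestic pension funds' purchases of foreign equities 1051.7; capital account: debt forgiveness received from foreign official creditors 219.8.)

-1595.2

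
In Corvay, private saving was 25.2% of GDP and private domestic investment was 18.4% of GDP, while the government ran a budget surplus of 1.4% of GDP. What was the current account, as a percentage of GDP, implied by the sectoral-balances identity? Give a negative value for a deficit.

8.2

By the sectoral-balances identity, CA = (S_private - I) + (T - G).
Private balance = 25.2 - 18.4 = 6.8
Government balance (T - G) = 1.4
CA = 6.8 + 1.4 = 8.2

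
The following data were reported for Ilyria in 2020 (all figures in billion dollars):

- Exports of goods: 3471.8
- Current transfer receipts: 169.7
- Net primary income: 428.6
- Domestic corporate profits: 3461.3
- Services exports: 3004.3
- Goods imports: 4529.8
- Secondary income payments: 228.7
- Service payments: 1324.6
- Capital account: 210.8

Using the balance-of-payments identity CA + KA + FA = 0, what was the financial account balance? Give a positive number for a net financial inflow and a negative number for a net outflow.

Goods balance = 3471.8 - 4529.8 = -1058.0
Services balance = 3004.3 - 1324.6 = 1679.7
Trade balance (goods + services) = -1058.0 + 1679.7 = 621.7
Net primary income = 428.6
Net secondary income = 169.7 - 228.7 = -59.0
Current account = 621.7 + 428.6 + (-59.0) = 991.3
Financial account = -(991.3 + 210.8) = -1202.1

-1202.1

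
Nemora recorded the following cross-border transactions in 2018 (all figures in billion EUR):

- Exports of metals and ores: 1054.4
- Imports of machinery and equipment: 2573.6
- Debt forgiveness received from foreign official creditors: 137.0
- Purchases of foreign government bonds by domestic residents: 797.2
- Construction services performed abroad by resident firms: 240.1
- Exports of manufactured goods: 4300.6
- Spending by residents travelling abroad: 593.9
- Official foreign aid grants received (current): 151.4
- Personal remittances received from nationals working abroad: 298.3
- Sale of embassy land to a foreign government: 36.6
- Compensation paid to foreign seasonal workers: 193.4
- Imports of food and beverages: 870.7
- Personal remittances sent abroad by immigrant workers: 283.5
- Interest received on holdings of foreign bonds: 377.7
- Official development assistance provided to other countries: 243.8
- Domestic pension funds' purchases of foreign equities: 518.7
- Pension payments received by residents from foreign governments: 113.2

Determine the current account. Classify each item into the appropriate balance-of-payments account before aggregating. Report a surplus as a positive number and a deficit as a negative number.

1776.8

Goods: 1054.4 - 2573.6 + 4300.6 - 870.7 = 1910.7
Services: -593.9 + 240.1 = -353.8
Primary income: 377.7 - 193.4 = 184.3
Secondary income: -283.5 - 243.8 + 298.3 + 151.4 + 113.2 = 35.6
Current account = 1910.7 + (-353.8) + 184.3 + 35.6 = 1776.8
(Excluded from the current account — capital account: debt forgiveness received from foreign official creditors 137.0, sale of embassy land to a foreign government 36.6; financial account: purchases of foreign government bonds by domestic residents 797.2, domestic pension funds' purchases of foreign equities 518.7.)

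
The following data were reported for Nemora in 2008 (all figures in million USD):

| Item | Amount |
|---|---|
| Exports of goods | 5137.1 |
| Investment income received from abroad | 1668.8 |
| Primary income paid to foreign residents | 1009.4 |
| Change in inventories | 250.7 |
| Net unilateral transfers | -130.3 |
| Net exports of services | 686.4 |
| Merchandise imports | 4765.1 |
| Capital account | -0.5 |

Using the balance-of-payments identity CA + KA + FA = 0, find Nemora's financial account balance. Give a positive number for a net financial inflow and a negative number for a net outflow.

Goods balance = 5137.1 - 4765.1 = 372.0
Services balance = 686.4
Trade balance (goods + services) = 372.0 + 686.4 = 1058.4
Net primary income = 1668.8 - 1009.4 = 659.4
Net secondary income = -130.3
Current account = 1058.4 + 659.4 + (-130.3) = 1587.5
Financial account = -(1587.5 + (-0.5)) = -1587.0

-1587.0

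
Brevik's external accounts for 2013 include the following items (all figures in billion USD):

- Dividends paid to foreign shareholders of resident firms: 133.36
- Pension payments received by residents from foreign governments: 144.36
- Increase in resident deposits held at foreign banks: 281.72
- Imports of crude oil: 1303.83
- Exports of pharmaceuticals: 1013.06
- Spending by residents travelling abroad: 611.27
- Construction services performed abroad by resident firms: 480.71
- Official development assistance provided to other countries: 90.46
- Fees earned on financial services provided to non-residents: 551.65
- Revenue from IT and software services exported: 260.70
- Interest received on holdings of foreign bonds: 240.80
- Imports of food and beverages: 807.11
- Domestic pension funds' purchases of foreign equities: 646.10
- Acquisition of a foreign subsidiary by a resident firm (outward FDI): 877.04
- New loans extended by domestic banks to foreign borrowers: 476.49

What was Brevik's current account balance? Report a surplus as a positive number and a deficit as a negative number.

-254.75

Goods: 1013.06 - 1303.83 - 807.11 = -1097.88
Services: 551.65 - 611.27 + 260.70 + 480.71 = 681.79
Primary income: -133.36 + 240.80 = 107.44
Secondary income: -90.46 + 144.36 = 53.90
Current account = (-1097.88) + 681.79 + 107.44 + 53.90 = -254.75
(Excluded from the current account — financial account: increase in resident deposits held at foreign banks 281.72, domestic pension funds' purchases of foreign equities 646.10, acquisition of a foreign subsidiary by a resident firm (outward FDI) 877.04, new loans extended by domestic banks to foreign borrowers 476.49.)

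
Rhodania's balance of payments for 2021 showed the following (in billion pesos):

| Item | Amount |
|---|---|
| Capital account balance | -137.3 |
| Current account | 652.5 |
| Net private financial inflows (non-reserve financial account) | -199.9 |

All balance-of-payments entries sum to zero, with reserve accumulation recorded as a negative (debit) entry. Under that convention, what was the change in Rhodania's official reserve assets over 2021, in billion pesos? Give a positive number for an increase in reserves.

315.3

Official reserve transactions balance = -(652.5 + (-137.3) + (-199.9)) = -315.3
An accumulation of reserves is recorded as a debit (negative entry), so the change in the stock of reserves is the negative of that balance.
Change in official reserves = -(-315.3) = 315.3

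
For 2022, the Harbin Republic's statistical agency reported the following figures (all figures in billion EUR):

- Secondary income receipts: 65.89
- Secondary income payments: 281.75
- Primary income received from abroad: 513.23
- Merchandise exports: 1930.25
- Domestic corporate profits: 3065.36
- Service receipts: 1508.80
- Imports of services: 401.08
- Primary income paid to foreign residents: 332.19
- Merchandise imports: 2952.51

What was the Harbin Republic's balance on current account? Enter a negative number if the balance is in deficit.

50.64

Goods balance = 1930.25 - 2952.51 = -1022.26
Services balance = 1508.80 - 401.08 = 1107.72
Trade balance (goods + services) = -1022.26 + 1107.72 = 85.46
Net primary income = 513.23 - 332.19 = 181.04
Net secondary income = 65.89 - 281.75 = -215.86
Current account = 85.46 + 181.04 + (-215.86) = 50.64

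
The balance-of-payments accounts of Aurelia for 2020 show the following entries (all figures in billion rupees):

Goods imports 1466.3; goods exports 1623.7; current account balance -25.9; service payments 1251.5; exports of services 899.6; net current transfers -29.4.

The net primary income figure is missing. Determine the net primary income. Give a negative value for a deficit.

198.0

Current account = goods balance + services balance + net primary income + net secondary income
Sum of the known components = -223.9
Net primary income = CA - (known components) = -25.9 - (-223.9) = 198.0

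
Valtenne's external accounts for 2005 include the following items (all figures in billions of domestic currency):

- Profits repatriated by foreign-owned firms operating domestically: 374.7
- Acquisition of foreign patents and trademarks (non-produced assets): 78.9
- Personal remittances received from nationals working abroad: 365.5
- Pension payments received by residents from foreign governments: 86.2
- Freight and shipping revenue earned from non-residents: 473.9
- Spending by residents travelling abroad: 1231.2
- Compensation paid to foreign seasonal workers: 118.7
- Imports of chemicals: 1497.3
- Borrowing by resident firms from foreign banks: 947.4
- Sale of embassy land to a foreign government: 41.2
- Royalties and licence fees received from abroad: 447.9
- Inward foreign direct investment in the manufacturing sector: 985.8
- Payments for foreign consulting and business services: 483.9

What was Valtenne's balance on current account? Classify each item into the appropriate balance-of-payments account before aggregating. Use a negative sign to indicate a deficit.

-2332.3

Goods: -1497.3
Services: 447.9 + 473.9 - 1231.2 - 483.9 = -793.3
Primary income: -374.7 - 118.7 = -493.4
Secondary income: 365.5 + 86.2 = 451.7
Current account = (-1497.3) + (-793.3) + (-493.4) + 451.7 = -2332.3
(Excluded from the current account — capital account: acquisition of foreign patents and trademarks (non-produced assets) 78.9, sale of embassy land to a foreign government 41.2; financial account: borrowing by resident firms from foreign banks 947.4, inward foreign direct investment in the manufacturing sector 985.8.)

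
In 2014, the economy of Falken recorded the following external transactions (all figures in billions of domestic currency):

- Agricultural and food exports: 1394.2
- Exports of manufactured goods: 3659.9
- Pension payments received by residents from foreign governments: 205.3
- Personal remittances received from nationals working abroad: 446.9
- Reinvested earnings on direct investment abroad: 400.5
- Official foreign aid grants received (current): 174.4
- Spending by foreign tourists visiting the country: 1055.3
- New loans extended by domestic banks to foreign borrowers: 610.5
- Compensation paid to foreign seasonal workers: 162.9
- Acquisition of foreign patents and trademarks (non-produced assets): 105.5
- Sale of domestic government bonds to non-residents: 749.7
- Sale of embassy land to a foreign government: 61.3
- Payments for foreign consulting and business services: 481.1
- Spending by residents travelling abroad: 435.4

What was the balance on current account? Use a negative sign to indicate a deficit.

6257.1

Goods: 3659.9 + 1394.2 = 5054.1
Services: -481.1 + 1055.3 - 435.4 = 138.8
Primary income: -162.9 + 400.5 = 237.6
Secondary income: 174.4 + 205.3 + 446.9 = 826.6
Current account = 5054.1 + 138.8 + 237.6 + 826.6 = 6257.1
(Excluded from the current account — financial account: new loans extended by domestic banks to foreign borrowers 610.5, sale of domestic government bonds to non-residents 749.7; capital account: acquisition of foreign patents and trademarks (non-produced assets) 105.5, sale of embassy land to a foreign government 61.3.)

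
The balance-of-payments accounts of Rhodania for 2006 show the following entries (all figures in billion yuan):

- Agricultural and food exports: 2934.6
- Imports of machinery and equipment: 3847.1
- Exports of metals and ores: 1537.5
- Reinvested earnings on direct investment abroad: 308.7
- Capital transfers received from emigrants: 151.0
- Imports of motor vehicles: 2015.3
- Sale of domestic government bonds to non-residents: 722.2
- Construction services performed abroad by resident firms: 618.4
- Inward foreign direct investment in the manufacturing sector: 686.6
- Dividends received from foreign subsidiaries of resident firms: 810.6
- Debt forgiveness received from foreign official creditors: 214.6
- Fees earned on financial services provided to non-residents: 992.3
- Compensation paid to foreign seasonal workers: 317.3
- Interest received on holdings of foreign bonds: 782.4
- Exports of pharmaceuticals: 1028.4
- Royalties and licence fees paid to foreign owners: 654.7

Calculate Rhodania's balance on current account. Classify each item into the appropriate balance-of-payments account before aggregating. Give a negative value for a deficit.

2178.5

Goods: -2015.3 - 3847.1 + 1028.4 + 2934.6 + 1537.5 = -361.9
Services: -654.7 + 992.3 + 618.4 = 956.0
Primary income: 308.7 + 782.4 + 810.6 - 317.3 = 1584.4
Current account = (-361.9) + 956.0 + 1584.4 = 2178.5
(Excluded from the current account — capital account: capital transfers received from emigrants 151.0, debt forgiveness received from foreign official creditors 214.6; financial account: sale of domestic government bonds to non-residents 722.2, inward foreign direct investment in the manufacturing sector 686.6.)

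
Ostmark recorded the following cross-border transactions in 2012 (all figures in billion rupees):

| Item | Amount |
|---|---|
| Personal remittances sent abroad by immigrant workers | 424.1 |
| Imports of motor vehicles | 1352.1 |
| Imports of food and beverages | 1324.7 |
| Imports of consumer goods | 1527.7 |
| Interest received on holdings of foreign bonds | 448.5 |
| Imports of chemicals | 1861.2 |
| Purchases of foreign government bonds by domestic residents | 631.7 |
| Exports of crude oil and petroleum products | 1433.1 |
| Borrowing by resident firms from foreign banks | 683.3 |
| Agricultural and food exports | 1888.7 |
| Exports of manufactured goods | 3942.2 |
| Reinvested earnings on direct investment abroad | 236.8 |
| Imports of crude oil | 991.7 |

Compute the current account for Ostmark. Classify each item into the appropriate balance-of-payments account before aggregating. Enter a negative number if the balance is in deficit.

467.8

Goods: 1888.7 - 1324.7 + 3942.2 + 1433.1 - 991.7 - 1527.7 - 1861.2 - 1352.1 = 206.6
Primary income: 236.8 + 448.5 = 685.3
Secondary income: -424.1
Current account = 206.6 + 685.3 + (-424.1) = 467.8
(Excluded from the current account — financial account: purchases of foreign government bonds by domestic residents 631.7, borrowing by resident firms from foreign banks 683.3.)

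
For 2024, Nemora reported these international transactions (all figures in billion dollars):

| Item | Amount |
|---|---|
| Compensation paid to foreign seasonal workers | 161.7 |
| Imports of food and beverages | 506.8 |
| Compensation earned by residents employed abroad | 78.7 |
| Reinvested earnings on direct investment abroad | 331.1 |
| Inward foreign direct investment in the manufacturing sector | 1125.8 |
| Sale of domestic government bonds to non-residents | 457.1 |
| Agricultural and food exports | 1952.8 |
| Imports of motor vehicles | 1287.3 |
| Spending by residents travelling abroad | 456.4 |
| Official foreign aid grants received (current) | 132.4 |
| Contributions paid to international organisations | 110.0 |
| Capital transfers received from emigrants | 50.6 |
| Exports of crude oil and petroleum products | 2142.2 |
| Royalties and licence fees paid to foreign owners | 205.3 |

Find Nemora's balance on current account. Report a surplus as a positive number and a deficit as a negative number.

Goods: 2142.2 - 506.8 + 1952.8 - 1287.3 = 2300.9
Services: -205.3 - 456.4 = -661.7
Primary income: 331.1 + 78.7 - 161.7 = 248.1
Secondary income: -110.0 + 132.4 = 22.4
Current account = 2300.9 + (-661.7) + 248.1 + 22.4 = 1909.7
(Excluded from the current account — financial account: inward foreign direct investment in the manufacturing sector 1125.8, sale of domestic government bonds to non-residents 457.1; capital account: capital transfers received from emigrants 50.6.)

1909.7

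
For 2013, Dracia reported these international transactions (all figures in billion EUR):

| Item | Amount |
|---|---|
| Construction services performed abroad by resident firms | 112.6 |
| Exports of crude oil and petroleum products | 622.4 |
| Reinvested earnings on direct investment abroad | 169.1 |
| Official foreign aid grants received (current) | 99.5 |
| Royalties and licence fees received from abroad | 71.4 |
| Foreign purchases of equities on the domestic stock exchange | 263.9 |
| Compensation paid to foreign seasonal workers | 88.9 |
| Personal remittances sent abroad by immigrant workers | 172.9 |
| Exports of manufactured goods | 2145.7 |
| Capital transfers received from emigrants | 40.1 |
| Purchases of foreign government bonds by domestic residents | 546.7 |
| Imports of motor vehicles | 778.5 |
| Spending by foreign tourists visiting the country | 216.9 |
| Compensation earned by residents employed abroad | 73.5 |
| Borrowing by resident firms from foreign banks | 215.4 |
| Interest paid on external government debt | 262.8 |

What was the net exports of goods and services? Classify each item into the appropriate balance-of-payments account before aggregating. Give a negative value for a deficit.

2390.5

Goods: 2145.7 + 622.4 - 778.5 = 1989.6
Services: 71.4 + 216.9 + 112.6 = 400.9
Trade balance = 1989.6 + 400.9 = 2390.5
(Excluded from the trade balance — primary income: reinvested earnings on direct investment abroad 169.1, compensation paid to foreign seasonal workers 88.9, compensation earned by residents employed abroad 73.5, interest paid on external government debt 262.8; secondary income: official foreign aid grants received (current) 99.5, personal remittances sent abroad by immigrant workers 172.9; financial account: foreign purchases of equities on the domestic stock exchange 263.9, purchases of foreign government bonds by domestic residents 546.7, borrowing by resident firms from foreign banks 215.4; capital account: capital transfers received from emigrants 40.1.)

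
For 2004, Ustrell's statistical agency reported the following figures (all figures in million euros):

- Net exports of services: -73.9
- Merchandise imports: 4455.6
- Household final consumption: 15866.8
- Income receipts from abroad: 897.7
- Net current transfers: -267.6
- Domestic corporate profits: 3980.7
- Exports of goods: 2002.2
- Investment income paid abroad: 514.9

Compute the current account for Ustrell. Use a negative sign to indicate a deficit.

Goods balance = 2002.2 - 4455.6 = -2453.4
Services balance = -73.9
Trade balance (goods + services) = -2453.4 + (-73.9) = -2527.3
Net primary income = 897.7 - 514.9 = 382.8
Net secondary income = -267.6
Current account = -2527.3 + 382.8 + (-267.6) = -2412.1

-2412.1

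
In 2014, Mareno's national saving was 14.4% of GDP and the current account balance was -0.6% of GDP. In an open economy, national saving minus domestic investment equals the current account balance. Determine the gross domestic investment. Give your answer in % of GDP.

S - I = CA (net lending to the rest of the world).
I = S - CA = 14.4 - (-0.6) = 15.0

15.0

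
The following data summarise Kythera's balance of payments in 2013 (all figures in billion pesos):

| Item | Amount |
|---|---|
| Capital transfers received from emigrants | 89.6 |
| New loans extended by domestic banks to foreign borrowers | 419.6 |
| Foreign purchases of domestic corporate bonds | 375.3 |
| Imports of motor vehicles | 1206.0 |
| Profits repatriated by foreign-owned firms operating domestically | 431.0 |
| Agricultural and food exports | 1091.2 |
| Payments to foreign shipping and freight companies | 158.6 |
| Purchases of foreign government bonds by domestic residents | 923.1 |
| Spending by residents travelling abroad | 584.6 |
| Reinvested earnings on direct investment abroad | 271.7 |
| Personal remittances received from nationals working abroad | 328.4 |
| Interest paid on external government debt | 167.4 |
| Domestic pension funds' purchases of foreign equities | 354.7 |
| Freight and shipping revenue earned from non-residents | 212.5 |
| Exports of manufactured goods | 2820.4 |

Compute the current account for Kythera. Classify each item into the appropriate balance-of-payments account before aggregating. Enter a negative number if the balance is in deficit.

2176.6

Goods: 2820.4 - 1206.0 + 1091.2 = 2705.6
Services: -584.6 + 212.5 - 158.6 = -530.7
Primary income: -167.4 - 431.0 + 271.7 = -326.7
Secondary income: 328.4
Current account = 2705.6 + (-530.7) + (-326.7) + 328.4 = 2176.6
(Excluded from the current account — capital account: capital transfers received from emigrants 89.6; financial account: new loans extended by domestic banks to foreign borrowers 419.6, foreign purchases of domestic corporate bonds 375.3, purchases of foreign government bonds by domestic residents 923.1, domestic pension funds' purchases of foreign equities 354.7.)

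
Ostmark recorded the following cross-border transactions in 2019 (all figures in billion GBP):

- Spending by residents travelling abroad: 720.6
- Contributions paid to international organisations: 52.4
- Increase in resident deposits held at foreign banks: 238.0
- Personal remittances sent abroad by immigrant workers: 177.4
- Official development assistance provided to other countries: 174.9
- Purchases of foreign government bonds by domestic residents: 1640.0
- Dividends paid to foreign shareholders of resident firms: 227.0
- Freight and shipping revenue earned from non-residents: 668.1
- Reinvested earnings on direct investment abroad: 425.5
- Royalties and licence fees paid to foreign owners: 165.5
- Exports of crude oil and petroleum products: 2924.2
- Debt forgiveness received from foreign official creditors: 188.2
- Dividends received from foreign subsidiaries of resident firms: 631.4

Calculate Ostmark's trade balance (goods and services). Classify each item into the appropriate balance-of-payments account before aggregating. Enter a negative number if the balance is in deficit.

Goods: 2924.2
Services: 668.1 - 165.5 - 720.6 = -218.0
Trade balance = 2924.2 + (-218.0) = 2706.2
(Excluded from the trade balance — secondary income: contributions paid to international organisations 52.4, personal remittances sent abroad by immigrant workers 177.4, official development assistance provided to other countries 174.9; financial account: increase in resident deposits held at foreign banks 238.0, purchases of foreign government bonds by domestic residents 1640.0; primary income: dividends paid to foreign shareholders of resident firms 227.0, reinvested earnings on direct investment abroad 425.5, dividends received from foreign subsidiaries of resident firms 631.4; capital account: debt forgiveness received from foreign official creditors 188.2.)

2706.2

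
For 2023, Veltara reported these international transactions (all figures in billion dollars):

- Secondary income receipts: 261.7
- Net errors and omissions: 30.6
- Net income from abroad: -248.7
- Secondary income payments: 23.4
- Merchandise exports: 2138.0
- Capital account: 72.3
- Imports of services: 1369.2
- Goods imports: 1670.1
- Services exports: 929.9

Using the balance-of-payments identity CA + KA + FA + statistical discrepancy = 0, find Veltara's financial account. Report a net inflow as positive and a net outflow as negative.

-121.1

Goods balance = 2138.0 - 1670.1 = 467.9
Services balance = 929.9 - 1369.2 = -439.3
Trade balance (goods + services) = 467.9 + (-439.3) = 28.6
Net primary income = -248.7
Net secondary income = 261.7 - 23.4 = 238.3
Current account = 28.6 + (-248.7) + 238.3 = 18.2
Financial account = -(18.2 + 72.3 + 30.6) = -121.1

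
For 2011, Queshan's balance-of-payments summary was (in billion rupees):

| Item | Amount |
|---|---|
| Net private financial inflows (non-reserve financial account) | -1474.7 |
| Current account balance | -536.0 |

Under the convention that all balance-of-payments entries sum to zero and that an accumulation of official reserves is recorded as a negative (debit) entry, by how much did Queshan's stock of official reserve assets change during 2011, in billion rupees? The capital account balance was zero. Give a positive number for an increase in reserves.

Official reserve transactions balance = -((-536.0) + (-1474.7)) = 2010.7
An accumulation of reserves is recorded as a debit (negative entry), so the change in the stock of reserves is the negative of that balance.
Change in official reserves = -(2010.7) = -2010.7

-2010.7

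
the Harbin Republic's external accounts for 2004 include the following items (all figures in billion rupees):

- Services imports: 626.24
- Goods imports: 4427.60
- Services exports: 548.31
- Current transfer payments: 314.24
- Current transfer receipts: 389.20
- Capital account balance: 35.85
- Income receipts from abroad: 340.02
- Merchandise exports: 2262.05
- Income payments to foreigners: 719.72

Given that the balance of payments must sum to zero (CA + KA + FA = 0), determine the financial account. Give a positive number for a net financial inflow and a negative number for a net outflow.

2512.37

Goods balance = 2262.05 - 4427.60 = -2165.55
Services balance = 548.31 - 626.24 = -77.93
Trade balance (goods + services) = -2165.55 + (-77.93) = -2243.48
Net primary income = 340.02 - 719.72 = -379.70
Net secondary income = 389.20 - 314.24 = 74.96
Current account = -2243.48 + (-379.70) + 74.96 = -2548.22
Financial account = -(-2548.22 + 35.85) = 2512.37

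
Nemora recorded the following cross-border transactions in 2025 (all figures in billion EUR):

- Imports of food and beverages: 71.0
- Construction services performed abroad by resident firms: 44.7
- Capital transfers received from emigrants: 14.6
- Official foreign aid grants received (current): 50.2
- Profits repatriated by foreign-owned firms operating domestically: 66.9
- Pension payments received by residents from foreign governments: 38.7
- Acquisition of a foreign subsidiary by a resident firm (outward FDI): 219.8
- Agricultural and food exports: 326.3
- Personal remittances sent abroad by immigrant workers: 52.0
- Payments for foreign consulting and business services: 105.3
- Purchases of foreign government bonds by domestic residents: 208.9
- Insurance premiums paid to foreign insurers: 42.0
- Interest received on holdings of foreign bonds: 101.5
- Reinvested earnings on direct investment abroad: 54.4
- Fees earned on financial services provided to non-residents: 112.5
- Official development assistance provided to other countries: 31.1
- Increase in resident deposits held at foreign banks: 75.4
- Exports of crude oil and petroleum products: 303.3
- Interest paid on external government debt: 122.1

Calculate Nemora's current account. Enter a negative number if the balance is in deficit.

541.2

Goods: 326.3 + 303.3 - 71.0 = 558.6
Services: 112.5 + 44.7 - 105.3 - 42.0 = 9.9
Primary income: -66.9 + 54.4 + 101.5 - 122.1 = -33.1
Secondary income: 50.2 + 38.7 - 31.1 - 52.0 = 5.8
Current account = 558.6 + 9.9 + (-33.1) + 5.8 = 541.2
(Excluded from the current account — capital account: capital transfers received from emigrants 14.6; financial account: acquisition of a foreign subsidiary by a resident firm (outward FDI) 219.8, purchases of foreign government bonds by domestic residents 208.9, increase in resident deposits held at foreign banks 75.4.)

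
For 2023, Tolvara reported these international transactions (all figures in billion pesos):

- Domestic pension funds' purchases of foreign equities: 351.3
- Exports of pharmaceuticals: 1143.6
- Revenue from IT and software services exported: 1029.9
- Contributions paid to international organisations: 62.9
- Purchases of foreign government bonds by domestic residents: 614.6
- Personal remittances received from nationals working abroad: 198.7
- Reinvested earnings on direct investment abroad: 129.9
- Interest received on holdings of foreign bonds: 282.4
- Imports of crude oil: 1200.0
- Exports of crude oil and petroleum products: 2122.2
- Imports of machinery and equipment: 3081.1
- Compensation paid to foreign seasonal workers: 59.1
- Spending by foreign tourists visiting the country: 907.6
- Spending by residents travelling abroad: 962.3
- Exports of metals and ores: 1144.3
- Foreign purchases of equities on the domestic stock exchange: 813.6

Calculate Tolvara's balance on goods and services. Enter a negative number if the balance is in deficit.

1104.2

Goods: -1200.0 + 2122.2 + 1143.6 - 3081.1 + 1144.3 = 129.0
Services: -962.3 + 907.6 + 1029.9 = 975.2
Trade balance = 129.0 + 975.2 = 1104.2
(Excluded from the trade balance — financial account: domestic pension funds' purchases of foreign equities 351.3, purchases of foreign government bonds by domestic residents 614.6, foreign purchases of equities on the domestic stock exchange 813.6; secondary income: contributions paid to international organisations 62.9, personal remittances received from nationals working abroad 198.7; primary income: reinvested earnings on direct investment abroad 129.9, interest received on holdings of foreign bonds 282.4, compensation paid to foreign seasonal workers 59.1.)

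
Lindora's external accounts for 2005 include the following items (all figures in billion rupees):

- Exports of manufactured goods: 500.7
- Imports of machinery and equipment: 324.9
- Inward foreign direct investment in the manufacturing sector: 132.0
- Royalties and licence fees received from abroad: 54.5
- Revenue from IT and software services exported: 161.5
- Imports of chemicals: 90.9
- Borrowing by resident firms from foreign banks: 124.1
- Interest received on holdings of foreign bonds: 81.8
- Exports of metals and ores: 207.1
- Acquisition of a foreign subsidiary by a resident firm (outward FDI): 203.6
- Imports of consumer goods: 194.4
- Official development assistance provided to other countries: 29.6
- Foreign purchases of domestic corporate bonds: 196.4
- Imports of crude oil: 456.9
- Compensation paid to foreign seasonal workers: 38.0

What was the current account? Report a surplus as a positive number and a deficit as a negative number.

Goods: 207.1 - 194.4 - 90.9 - 456.9 - 324.9 + 500.7 = -359.3
Services: 54.5 + 161.5 = 216.0
Primary income: -38.0 + 81.8 = 43.8
Secondary income: -29.6
Current account = (-359.3) + 216.0 + 43.8 + (-29.6) = -129.1
(Excluded from the current account — financial account: inward foreign direct investment in the manufacturing sector 132.0, borrowing by resident firms from foreign banks 124.1, acquisition of a foreign subsidiary by a resident firm (outward FDI) 203.6, foreign purchases of domestic corporate bonds 196.4.)

-129.1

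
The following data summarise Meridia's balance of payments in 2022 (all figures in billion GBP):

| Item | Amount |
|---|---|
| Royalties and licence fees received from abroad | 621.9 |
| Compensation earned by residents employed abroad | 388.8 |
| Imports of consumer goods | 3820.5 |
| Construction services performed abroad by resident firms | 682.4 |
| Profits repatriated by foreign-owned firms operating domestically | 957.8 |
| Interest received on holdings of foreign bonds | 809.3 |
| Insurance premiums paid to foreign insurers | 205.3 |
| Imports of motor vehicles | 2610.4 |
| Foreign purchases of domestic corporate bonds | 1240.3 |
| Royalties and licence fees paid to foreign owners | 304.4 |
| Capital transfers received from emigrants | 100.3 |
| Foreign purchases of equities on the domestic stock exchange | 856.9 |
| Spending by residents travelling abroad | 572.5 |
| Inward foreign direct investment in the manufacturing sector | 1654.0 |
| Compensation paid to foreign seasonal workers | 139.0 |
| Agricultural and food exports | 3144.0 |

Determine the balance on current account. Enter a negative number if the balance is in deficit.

Goods: 3144.0 - 3820.5 - 2610.4 = -3286.9
Services: 682.4 + 621.9 - 205.3 - 572.5 - 304.4 = 222.1
Primary income: 388.8 - 957.8 + 809.3 - 139.0 = 101.3
Current account = (-3286.9) + 222.1 + 101.3 = -2963.5
(Excluded from the current account — financial account: foreign purchases of domestic corporate bonds 1240.3, foreign purchases of equities on the domestic stock exchange 856.9, inward foreign direct investment in the manufacturing sector 1654.0; capital account: capital transfers received from emigrants 100.3.)

-2963.5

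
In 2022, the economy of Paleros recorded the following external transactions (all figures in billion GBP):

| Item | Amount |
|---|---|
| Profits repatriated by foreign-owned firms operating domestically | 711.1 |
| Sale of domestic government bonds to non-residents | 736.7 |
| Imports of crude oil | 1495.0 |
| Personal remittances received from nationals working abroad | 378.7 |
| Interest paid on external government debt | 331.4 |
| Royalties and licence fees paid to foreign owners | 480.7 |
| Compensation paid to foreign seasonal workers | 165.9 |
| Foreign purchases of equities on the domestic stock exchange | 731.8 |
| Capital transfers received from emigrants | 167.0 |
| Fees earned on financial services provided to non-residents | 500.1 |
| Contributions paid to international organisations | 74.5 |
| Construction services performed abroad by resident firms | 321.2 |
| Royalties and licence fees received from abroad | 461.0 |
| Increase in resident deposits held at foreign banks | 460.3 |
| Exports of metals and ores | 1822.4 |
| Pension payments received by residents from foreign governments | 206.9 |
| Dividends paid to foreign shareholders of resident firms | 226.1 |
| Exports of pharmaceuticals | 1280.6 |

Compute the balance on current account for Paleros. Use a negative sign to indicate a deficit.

1486.2

Goods: 1280.6 + 1822.4 - 1495.0 = 1608.0
Services: 500.1 + 321.2 - 480.7 + 461.0 = 801.6
Primary income: -226.1 - 165.9 - 331.4 - 711.1 = -1434.5
Secondary income: 378.7 - 74.5 + 206.9 = 511.1
Current account = 1608.0 + 801.6 + (-1434.5) + 511.1 = 1486.2
(Excluded from the current account — financial account: sale of domestic government bonds to non-residents 736.7, foreign purchases of equities on the domestic stock exchange 731.8, increase in resident deposits held at foreign banks 460.3; capital account: capital transfers received from emigrants 167.0.)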